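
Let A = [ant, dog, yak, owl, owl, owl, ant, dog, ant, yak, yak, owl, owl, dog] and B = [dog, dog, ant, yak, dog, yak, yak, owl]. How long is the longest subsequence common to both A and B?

6

Backtracking the LCS table gives one alignment: ant (A1,B3) → yak (A3,B4) → dog (A8,B5) → yak (A10,B6) → yak (A11,B7) → owl (A13,B8).
So the longest common subsequence has length 6.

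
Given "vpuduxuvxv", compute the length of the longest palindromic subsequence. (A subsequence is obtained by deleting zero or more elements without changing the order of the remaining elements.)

5

One longest palindromic subsequence is vxvxv (positions 1,6,8,9,10); it reads the same forward and backward, and the interval DP gives dp[1][10] = 5.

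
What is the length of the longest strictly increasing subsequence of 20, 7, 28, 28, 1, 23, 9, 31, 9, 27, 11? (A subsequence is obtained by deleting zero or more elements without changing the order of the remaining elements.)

Let dp[i] be the longest increasing subsequence ending at position i. Then dp = [1, 1, 2, 2, 1, 2, 2, 3, 2, 3, 3].
The maximum is 3; one witness is 20, 28, 31 at positions 1,3,8.

3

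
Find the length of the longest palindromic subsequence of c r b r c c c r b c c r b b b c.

One longest palindromic subsequence is cbrccbccrbc (positions 1,3,4,5,6,9,10,11,12,15,16); it reads the same forward and backward, and the interval DP gives dp[1][16] = 11.

11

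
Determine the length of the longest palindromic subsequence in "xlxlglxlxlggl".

One longest palindromic subsequence is lglxlxlgl (positions 2,5,6,7,8,9,10,12,13); it reads the same forward and backward, and the interval DP gives dp[1][13] = 9.

9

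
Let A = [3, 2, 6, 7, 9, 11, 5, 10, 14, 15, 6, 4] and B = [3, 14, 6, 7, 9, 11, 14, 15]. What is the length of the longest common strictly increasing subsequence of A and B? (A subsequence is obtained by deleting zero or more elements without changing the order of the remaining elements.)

A longest common strictly increasing subsequence is 3, 6, 7, 9, 11, 14, 15 (length 7); it appears in order in both A and B, and no longer such subsequence exists.

7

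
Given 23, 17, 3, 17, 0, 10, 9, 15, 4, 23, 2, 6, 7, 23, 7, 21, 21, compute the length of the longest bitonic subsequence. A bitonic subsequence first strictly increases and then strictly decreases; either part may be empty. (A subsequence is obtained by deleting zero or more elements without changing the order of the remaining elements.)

Let inc[i] be the LIS ending at i and dec[i] the longest strictly decreasing subsequence starting at i. inc = [1, 1, 1, 2, 1, 2, 2, 3, 2, 4, 2, 3, 4, 5, 4, 5, 5], dec = [6, 5, 2, 5, 1, 4, 3, 3, 2, 2, 1, 1, 1, 2, 1, 1, 1].
max_i inc[i]+dec[i]−1 = 6, with one witness 23, 17, 10, 9, 4, 2.

6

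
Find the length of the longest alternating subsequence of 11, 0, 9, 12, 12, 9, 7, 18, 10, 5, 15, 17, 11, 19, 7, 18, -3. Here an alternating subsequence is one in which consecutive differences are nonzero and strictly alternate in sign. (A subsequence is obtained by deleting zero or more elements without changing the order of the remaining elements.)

Track the best alternating length ending on an up-step vs a down-step at each position: up/down = 1/1, 1/2, 3/2, 3/1, 3/1, 3/4, 3/4, 5/1, 5/6, 3/6, 7/6, 7/6, 7/8, 9/1, 7/10, 11/10, 1/12.
The maximum over both is 12; one such subsequence is 11, 0, 12, 9, 18, 10, 15, 11, 19, 7, 18, -3.

12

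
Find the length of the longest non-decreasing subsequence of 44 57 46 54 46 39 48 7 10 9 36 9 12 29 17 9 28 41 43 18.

One longest non-decreasing subsequence is 7, 9, 9, 12, 17, 28, 41, 43 (positions 8,10,12,13,15,17,18,19), of length 8; no longer one exists.

8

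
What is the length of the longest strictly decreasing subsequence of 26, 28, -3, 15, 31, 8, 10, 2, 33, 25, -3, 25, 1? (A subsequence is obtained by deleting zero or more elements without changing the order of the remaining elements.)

5

Scanning left to right, the best length ending at each element is: 26→1, 28→1, -3→2, 15→2, 31→1, 8→3, 10→3, 2→4, 33→1, 25→2, -3→5, 25→2, 1→5.
So the longest decreasing subsequence has length 5, e.g. 26, 15, 8, 2, -3.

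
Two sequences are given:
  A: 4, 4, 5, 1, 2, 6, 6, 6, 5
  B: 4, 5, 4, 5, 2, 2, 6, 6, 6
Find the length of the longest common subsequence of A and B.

7

A longest common subsequence is 4, 4, 5, 2, 6, 6, 6 (length 7); the LCS DP confirms no longer common subsequence exists.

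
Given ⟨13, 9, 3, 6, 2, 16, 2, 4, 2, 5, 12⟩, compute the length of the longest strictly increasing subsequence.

4

Scanning left to right, the best length ending at each element is: 13→1, 9→1, 3→1, 6→2, 2→1, 16→3, 2→1, 4→2, 2→1, 5→3, 12→4.
So the longest increasing subsequence has length 4, e.g. 3, 4, 5, 12.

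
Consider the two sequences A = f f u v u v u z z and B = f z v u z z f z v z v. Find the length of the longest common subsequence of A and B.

A longest common subsequence is fvuvz (length 5); the LCS DP confirms no longer common subsequence exists.

5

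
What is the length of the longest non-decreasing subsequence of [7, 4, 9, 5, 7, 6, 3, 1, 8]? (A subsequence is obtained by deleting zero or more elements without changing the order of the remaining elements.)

Scanning left to right, the best length ending at each element is: 7→1, 4→1, 9→2, 5→2, 7→3, 6→3, 3→1, 1→1, 8→4.
So the longest non-decreasing subsequence has length 4, e.g. 4, 5, 7, 8.

4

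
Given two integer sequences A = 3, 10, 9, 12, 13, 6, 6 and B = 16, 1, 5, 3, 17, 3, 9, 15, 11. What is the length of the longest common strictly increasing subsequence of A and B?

2

For each value that appears in both, track the longest common increasing run ending there.
The best achievable length is 2; one witness is 3, 9 (A-positions 1,3, B-positions 4,7).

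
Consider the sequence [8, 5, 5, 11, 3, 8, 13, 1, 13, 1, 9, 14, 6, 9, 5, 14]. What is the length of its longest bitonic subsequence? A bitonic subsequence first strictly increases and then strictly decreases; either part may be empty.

6

One longest bitonic subsequence is 8, 11, 13, 9, 6, 5 (positions 1,4,7,11,13,15): it rises to 13 then falls. Length 6 is optimal.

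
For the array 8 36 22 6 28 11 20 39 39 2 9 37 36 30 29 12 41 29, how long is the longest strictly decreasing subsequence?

6

Let dp[i] be the longest decreasing subsequence ending at position i. Then dp = [1, 1, 2, 3, 2, 3, 3, 1, 1, 4, 4, 2, 3, 4, 5, 6, 1, 5].
The maximum is 6; one witness is 39, 37, 36, 30, 29, 12 at positions 8,12,13,14,15,16.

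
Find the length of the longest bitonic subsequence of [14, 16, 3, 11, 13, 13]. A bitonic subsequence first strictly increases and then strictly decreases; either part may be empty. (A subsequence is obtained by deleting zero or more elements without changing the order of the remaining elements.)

3

Let inc[i] be the LIS ending at i and dec[i] the longest strictly decreasing subsequence starting at i. inc = [1, 2, 1, 2, 3, 3], dec = [2, 2, 1, 1, 1, 1].
max_i inc[i]+dec[i]−1 = 3, with one witness 14, 16, 13.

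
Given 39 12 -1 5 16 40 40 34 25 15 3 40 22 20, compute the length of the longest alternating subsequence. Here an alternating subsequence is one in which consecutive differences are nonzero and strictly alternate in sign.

Track the best alternating length ending on an up-step vs a down-step at each position: up/down = 1/1, 1/2, 1/2, 3/2, 3/2, 3/1, 3/1, 3/4, 3/4, 3/4, 3/4, 5/1, 5/6, 5/6.
The maximum over both is 6; one such subsequence is 39, 12, 40, 34, 40, 22.

6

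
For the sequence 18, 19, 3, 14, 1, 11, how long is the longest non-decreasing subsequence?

Let dp[i] be the longest non-decreasing subsequence ending at position i. Then dp = [1, 2, 1, 2, 1, 2].
The maximum is 2; one witness is 18, 19 at positions 1,2.

2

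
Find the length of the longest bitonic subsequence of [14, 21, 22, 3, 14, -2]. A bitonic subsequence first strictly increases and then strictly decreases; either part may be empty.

Let inc[i] be the LIS ending at i and dec[i] the longest strictly decreasing subsequence starting at i. inc = [1, 2, 3, 1, 2, 1], dec = [3, 3, 3, 2, 2, 1].
max_i inc[i]+dec[i]−1 = 5, with one witness 14, 21, 22, 14, -2.

5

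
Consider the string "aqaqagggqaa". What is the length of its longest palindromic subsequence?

9

Using dp[i][j] = 2 + dp[i+1][j−1] if the ends match, else max(dp[i+1][j], dp[i][j−1]):
dp[1][11] = 9. A witness is aaqgggqaa at positions 1,3,4,6,7,8,9,10,11.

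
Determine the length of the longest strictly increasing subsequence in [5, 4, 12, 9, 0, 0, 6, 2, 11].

Scanning left to right, the best length ending at each element is: 5→1, 4→1, 12→2, 9→2, 0→1, 0→1, 6→2, 2→2, 11→3.
So the longest increasing subsequence has length 3, e.g. 5, 9, 11.

3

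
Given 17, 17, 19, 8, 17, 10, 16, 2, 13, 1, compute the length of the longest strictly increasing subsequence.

3

One longest increasing subsequence is 8, 10, 16 (positions 4,6,7), of length 3; no longer one exists.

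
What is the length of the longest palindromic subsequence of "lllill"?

5

One longest palindromic subsequence is llill (positions 1,2,4,5,6); it reads the same forward and backward, and the interval DP gives dp[1][6] = 5.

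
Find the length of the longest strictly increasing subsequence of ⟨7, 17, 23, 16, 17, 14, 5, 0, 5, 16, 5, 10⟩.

3

One longest increasing subsequence is 7, 17, 23 (positions 1,2,3), of length 3; no longer one exists.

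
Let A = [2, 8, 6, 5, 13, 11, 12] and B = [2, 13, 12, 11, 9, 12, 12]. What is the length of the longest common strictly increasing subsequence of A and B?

For each value that appears in both, track the longest common increasing run ending there.
The best achievable length is 3; one witness is 2, 11, 12 (A-positions 1,6,7, B-positions 1,4,6).

3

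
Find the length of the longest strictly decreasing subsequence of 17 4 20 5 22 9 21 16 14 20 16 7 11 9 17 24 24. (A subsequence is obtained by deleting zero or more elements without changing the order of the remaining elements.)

6

Let dp[i] be the longest decreasing subsequence ending at position i. Then dp = [1, 2, 1, 2, 1, 2, 2, 3, 4, 3, 4, 5, 5, 6, 4, 1, 1].
The maximum is 6; one witness is 22, 21, 16, 14, 11, 9 at positions 5,7,8,9,13,14.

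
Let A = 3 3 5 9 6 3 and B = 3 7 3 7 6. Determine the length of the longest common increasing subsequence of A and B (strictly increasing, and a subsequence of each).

For each value that appears in both, track the longest common increasing run ending there.
The best achievable length is 2; one witness is 3, 6 (A-positions 1,5, B-positions 1,5).

2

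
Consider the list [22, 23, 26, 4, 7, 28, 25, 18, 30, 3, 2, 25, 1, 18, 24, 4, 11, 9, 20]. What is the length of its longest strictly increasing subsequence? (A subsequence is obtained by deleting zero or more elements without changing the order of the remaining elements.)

Scanning left to right, the best length ending at each element is: 22→1, 23→2, 26→3, 4→1, 7→2, 28→4, 25→3, 18→3, 30→5, 3→1, 2→1, 25→4, 1→1, 18→3, 24→4, 4→2, 11→3, 9→3, 20→4.
So the longest increasing subsequence has length 5, e.g. 22, 23, 26, 28, 30.

5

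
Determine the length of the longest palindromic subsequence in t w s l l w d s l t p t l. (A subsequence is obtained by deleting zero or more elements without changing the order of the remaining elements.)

6

Using dp[i][j] = 2 + dp[i+1][j−1] if the ends match, else max(dp[i+1][j], dp[i][j−1]):
dp[1][13] = 6. A witness is tsllst at positions 1,3,4,5,8,12.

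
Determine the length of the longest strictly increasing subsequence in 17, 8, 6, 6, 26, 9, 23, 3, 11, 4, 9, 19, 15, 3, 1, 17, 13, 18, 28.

7

Let dp[i] be the longest increasing subsequence ending at position i. Then dp = [1, 1, 1, 1, 2, 2, 3, 1, 3, 2, 3, 4, 4, 1, 1, 5, 4, 6, 7].
The maximum is 7; one witness is 8, 9, 11, 15, 17, 18, 28 at positions 2,6,9,13,16,18,19.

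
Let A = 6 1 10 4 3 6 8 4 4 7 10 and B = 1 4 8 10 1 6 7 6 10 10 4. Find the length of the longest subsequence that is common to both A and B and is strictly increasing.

A longest common strictly increasing subsequence is 1, 4, 6, 7, 10 (length 5); it appears in order in both A and B, and no longer such subsequence exists.

5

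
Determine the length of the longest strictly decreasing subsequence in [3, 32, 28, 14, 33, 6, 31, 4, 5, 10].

5

Scanning left to right, the best length ending at each element is: 3→1, 32→1, 28→2, 14→3, 33→1, 6→4, 31→2, 4→5, 5→5, 10→4.
So the longest decreasing subsequence has length 5, e.g. 32, 28, 14, 6, 4.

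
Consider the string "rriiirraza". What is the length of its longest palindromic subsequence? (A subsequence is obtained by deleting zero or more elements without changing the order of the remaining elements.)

Using dp[i][j] = 2 + dp[i+1][j−1] if the ends match, else max(dp[i+1][j], dp[i][j−1]):
dp[1][10] = 7. A witness is rriiirr at positions 1,2,3,4,5,6,7.

7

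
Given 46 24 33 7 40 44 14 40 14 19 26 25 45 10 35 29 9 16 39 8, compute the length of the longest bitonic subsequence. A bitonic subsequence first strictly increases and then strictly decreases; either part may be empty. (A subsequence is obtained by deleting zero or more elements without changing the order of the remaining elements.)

10

One longest bitonic subsequence is 24, 33, 40, 44, 40, 26, 25, 10, 9, 8 (positions 2,3,5,6,8,11,12,14,17,20): it rises to 44 then falls. Length 10 is optimal.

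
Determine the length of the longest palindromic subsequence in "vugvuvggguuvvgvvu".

11

Using dp[i][j] = 2 + dp[i+1][j−1] if the ends match, else max(dp[i+1][j], dp[i][j−1]):
dp[1][17] = 11. A witness is ugvvgggvvgu at positions 2,3,4,6,7,8,9,12,13,14,17.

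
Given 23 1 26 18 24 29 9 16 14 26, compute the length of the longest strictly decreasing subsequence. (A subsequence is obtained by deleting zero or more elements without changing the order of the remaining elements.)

4

One longest decreasing subsequence is 23, 18, 16, 14 (positions 1,4,8,9), of length 4; no longer one exists.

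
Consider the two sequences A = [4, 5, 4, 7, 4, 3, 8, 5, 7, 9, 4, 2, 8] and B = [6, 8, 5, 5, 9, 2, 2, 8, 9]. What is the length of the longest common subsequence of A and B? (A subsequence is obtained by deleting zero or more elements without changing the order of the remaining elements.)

5

Backtracking the LCS table gives one alignment: 5 (A2,B3) → 5 (A8,B4) → 9 (A10,B5) → 2 (A12,B7) → 8 (A13,B8).
So the longest common subsequence has length 5.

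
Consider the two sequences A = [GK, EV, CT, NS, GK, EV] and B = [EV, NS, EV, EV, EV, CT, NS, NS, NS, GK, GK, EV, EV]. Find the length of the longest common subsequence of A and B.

5

Backtracking the LCS table gives one alignment: EV (A2,B5) → CT (A3,B6) → NS (A4,B9) → GK (A5,B11) → EV (A6,B13).
So the longest common subsequence has length 5.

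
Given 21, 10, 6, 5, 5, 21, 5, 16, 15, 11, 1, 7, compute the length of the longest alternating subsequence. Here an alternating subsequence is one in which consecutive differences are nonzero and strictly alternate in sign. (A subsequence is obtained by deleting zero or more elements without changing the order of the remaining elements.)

Track the best alternating length ending on an up-step vs a down-step at each position: up/down = 1/1, 1/2, 1/2, 1/2, 1/2, 3/1, 1/4, 5/4, 5/6, 5/6, 1/6, 7/6.
The maximum over both is 7; one such subsequence is 21, 10, 21, 5, 16, 1, 7.

7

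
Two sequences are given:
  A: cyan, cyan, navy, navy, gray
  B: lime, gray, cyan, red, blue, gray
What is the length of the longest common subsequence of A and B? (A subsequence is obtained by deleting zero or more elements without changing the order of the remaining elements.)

A longest common subsequence is cyan, gray (length 2); the LCS DP confirms no longer common subsequence exists.

2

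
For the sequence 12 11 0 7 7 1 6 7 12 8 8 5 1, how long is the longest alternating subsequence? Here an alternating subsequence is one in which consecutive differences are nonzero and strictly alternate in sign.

6

A longest alternating subsequence is 12, 0, 7, 1, 12, 8 (positions 1,3,4,6,9,10); its 5 consecutive differences strictly alternate in sign, and length 6 is optimal.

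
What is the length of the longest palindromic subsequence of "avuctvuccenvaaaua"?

8

Using dp[i][j] = 2 + dp[i+1][j−1] if the ends match, else max(dp[i+1][j], dp[i][j−1]):
dp[1][17] = 8. A witness is auvccvua at positions 1,3,6,8,9,12,16,17.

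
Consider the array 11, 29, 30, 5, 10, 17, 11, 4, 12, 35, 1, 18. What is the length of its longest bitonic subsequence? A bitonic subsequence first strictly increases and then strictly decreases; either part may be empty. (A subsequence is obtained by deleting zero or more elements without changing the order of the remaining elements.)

7

One longest bitonic subsequence is 11, 29, 30, 17, 11, 4, 1 (positions 1,2,3,6,7,8,11): it rises to 30 then falls. Length 7 is optimal.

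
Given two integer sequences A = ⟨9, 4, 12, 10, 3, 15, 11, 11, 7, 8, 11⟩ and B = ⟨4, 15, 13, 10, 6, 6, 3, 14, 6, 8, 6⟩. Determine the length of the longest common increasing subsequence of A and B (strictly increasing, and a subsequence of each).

2

A longest common strictly increasing subsequence is 4, 15 (length 2); it appears in order in both A and B, and no longer such subsequence exists.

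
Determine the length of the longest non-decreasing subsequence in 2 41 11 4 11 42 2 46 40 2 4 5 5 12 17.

8

Let dp[i] be the longest non-decreasing subsequence ending at position i. Then dp = [1, 2, 2, 2, 3, 4, 2, 5, 4, 3, 4, 5, 6, 7, 8].
The maximum is 8; one witness is 2, 2, 2, 4, 5, 5, 12, 17 at positions 1,7,10,11,12,13,14,15.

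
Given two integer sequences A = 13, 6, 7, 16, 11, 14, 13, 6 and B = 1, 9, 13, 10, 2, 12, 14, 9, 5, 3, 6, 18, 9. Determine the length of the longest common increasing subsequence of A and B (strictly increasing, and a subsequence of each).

2

For each value that appears in both, track the longest common increasing run ending there.
The best achievable length is 2; one witness is 13, 14 (A-positions 1,6, B-positions 3,7).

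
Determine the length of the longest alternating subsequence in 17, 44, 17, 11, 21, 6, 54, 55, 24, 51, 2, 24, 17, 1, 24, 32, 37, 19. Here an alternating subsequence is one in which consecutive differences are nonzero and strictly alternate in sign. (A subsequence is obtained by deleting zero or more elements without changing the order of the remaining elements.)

13

A longest alternating subsequence is 17, 44, 17, 21, 6, 54, 24, 51, 2, 24, 17, 24, 19 (positions 1,2,3,5,6,7,9,10,11,12,13,15,18); its 12 consecutive differences strictly alternate in sign, and length 13 is optimal.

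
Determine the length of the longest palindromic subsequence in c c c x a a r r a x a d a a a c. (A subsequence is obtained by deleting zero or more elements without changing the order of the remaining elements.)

9

Using dp[i][j] = 2 + dp[i+1][j−1] if the ends match, else max(dp[i+1][j], dp[i][j−1]):
dp[1][16] = 9. A witness is caaadaaac at positions 1,5,6,9,12,13,14,15,16.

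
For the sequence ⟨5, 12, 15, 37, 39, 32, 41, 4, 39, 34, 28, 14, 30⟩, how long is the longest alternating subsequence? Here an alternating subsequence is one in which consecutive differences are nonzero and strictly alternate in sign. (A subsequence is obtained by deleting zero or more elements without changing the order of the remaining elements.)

A longest alternating subsequence is 5, 37, 32, 41, 4, 39, 28, 30 (positions 1,4,6,7,8,9,11,13); its 7 consecutive differences strictly alternate in sign, and length 8 is optimal.

8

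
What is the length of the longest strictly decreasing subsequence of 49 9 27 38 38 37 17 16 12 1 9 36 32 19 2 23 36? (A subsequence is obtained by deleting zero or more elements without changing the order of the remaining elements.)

8

Scanning left to right, the best length ending at each element is: 49→1, 9→2, 27→2, 38→2, 38→2, 37→3, 17→4, 16→5, 12→6, 1→7, 9→7, 36→4, 32→5, 19→6, 2→8, 23→6, 36→4.
So the longest decreasing subsequence has length 8, e.g. 49, 38, 37, 17, 16, 12, 9, 2.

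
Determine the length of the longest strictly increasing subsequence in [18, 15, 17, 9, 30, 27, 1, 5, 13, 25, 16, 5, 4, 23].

5

One longest increasing subsequence is 1, 5, 13, 16, 23 (positions 7,8,9,11,14), of length 5; no longer one exists.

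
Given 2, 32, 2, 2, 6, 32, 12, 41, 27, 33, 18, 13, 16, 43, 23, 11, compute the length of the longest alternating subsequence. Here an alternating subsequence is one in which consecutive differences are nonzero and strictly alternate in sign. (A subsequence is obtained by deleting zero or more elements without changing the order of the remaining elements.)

11

A longest alternating subsequence is 2, 32, 2, 32, 12, 41, 27, 33, 18, 43, 23 (positions 1,2,3,6,7,8,9,10,11,14,15); its 10 consecutive differences strictly alternate in sign, and length 11 is optimal.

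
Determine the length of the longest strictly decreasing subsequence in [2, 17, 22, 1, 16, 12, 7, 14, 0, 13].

5

Let dp[i] be the longest decreasing subsequence ending at position i. Then dp = [1, 1, 1, 2, 2, 3, 4, 3, 5, 4].
The maximum is 5; one witness is 17, 16, 12, 7, 0 at positions 2,5,6,7,9.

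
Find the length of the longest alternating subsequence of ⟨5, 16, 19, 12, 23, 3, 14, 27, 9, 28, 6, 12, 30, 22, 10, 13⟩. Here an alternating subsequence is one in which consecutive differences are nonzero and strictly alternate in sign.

12

Track the best alternating length ending on an up-step vs a down-step at each position: up/down = 1/1, 2/1, 2/1, 2/3, 4/1, 1/5, 6/5, 6/1, 6/7, 8/1, 6/9, 10/9, 10/1, 10/11, 10/11, 12/11.
The maximum over both is 12; one such subsequence is 5, 16, 12, 23, 3, 14, 9, 28, 6, 12, 10, 13.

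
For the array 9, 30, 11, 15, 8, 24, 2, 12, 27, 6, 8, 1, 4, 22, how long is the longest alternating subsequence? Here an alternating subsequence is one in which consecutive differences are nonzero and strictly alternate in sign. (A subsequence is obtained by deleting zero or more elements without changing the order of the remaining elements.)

A longest alternating subsequence is 9, 30, 11, 15, 8, 24, 2, 12, 6, 8, 1, 4 (positions 1,2,3,4,5,6,7,8,10,11,12,13); its 11 consecutive differences strictly alternate in sign, and length 12 is optimal.

12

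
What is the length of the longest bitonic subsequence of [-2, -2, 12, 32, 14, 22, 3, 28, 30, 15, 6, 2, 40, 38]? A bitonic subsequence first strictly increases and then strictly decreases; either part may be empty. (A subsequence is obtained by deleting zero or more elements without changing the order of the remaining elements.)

9

One longest bitonic subsequence is -2, 12, 14, 22, 28, 30, 15, 6, 2 (positions 1,3,5,6,8,9,10,11,12): it rises to 30 then falls. Length 9 is optimal.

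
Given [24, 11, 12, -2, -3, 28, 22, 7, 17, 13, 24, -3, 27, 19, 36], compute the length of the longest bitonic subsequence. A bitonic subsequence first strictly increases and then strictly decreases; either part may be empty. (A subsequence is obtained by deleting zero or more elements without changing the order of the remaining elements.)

One longest bitonic subsequence is 11, 12, 28, 22, 17, 13, -3 (positions 2,3,6,7,9,10,12): it rises to 28 then falls. Length 7 is optimal.

7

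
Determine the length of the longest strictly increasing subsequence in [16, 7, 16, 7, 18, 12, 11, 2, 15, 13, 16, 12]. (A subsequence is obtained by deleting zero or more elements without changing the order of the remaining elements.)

Scanning left to right, the best length ending at each element is: 16→1, 7→1, 16→2, 7→1, 18→3, 12→2, 11→2, 2→1, 15→3, 13→3, 16→4, 12→3.
So the longest increasing subsequence has length 4, e.g. 7, 12, 15, 16.

4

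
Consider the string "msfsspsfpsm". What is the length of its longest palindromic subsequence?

One longest palindromic subsequence is msfspsfsm (positions 1,2,3,4,6,7,8,10,11); it reads the same forward and backward, and the interval DP gives dp[1][11] = 9.

9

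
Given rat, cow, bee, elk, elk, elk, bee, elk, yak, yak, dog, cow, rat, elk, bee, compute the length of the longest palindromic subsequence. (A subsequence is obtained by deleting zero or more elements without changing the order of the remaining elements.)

One longest palindromic subsequence is rat cow bee elk elk elk bee cow rat (positions 1,2,3,4,5,6,7,12,13); it reads the same forward and backward, and the interval DP gives dp[1][15] = 9.

9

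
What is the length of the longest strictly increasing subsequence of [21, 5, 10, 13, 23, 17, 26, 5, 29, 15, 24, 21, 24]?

Let dp[i] be the longest increasing subsequence ending at position i. Then dp = [1, 1, 2, 3, 4, 4, 5, 1, 6, 4, 5, 5, 6].
The maximum is 6; one witness is 5, 10, 13, 23, 26, 29 at positions 2,3,4,5,7,9.

6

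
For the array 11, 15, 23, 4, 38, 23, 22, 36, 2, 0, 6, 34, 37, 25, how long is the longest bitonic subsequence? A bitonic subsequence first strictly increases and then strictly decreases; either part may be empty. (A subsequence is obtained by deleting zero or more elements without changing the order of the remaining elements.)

8

Let inc[i] be the LIS ending at i and dec[i] the longest strictly decreasing subsequence starting at i. inc = [1, 2, 3, 1, 4, 3, 3, 4, 1, 1, 2, 4, 5, 4], dec = [4, 4, 4, 3, 5, 4, 3, 3, 2, 1, 1, 2, 2, 1].
max_i inc[i]+dec[i]−1 = 8, with one witness 11, 15, 23, 38, 23, 22, 2, 0.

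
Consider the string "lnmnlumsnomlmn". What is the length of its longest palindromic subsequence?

Using dp[i][j] = 2 + dp[i+1][j−1] if the ends match, else max(dp[i+1][j], dp[i][j−1]):
dp[1][14] = 9. A witness is nmlmomlmn at positions 2,3,5,7,10,11,12,13,14.

9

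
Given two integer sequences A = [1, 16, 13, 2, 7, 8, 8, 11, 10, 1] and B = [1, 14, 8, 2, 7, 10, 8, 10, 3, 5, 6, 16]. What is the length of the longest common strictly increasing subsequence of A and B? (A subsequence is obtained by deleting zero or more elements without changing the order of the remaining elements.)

For each value that appears in both, track the longest common increasing run ending there.
The best achievable length is 5; one witness is 1, 2, 7, 8, 10 (A-positions 1,4,5,6,9, B-positions 1,4,5,7,8).

5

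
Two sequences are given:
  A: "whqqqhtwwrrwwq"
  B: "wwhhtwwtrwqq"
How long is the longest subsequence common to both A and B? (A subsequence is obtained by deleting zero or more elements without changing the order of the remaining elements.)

9

A longest common subsequence is whhtwwrwq (length 9); the LCS DP confirms no longer common subsequence exists.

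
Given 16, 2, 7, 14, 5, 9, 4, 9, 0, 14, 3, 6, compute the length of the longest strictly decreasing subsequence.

One longest decreasing subsequence is 16, 7, 5, 4, 0 (positions 1,3,5,7,9), of length 5; no longer one exists.

5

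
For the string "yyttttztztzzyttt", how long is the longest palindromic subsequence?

One longest palindromic subsequence is tttzztzzttt (positions 3,4,5,7,9,10,11,12,14,15,16); it reads the same forward and backward, and the interval DP gives dp[1][16] = 11.

11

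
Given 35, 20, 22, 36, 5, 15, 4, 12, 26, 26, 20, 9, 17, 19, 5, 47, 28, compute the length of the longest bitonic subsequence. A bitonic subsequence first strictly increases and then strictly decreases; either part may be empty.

One longest bitonic subsequence is 20, 22, 36, 26, 20, 19, 5 (positions 2,3,4,10,11,14,15): it rises to 36 then falls. Length 7 is optimal.

7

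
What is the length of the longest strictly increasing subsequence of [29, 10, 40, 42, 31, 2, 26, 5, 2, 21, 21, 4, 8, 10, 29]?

Scanning left to right, the best length ending at each element is: 29→1, 10→1, 40→2, 42→3, 31→2, 2→1, 26→2, 5→2, 2→1, 21→3, 21→3, 4→2, 8→3, 10→4, 29→5.
So the longest increasing subsequence has length 5, e.g. 2, 5, 8, 10, 29.

5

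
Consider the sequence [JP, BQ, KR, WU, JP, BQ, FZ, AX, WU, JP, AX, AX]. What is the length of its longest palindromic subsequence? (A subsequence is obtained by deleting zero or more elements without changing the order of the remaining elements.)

5

Using dp[i][j] = 2 + dp[i+1][j−1] if the ends match, else max(dp[i+1][j], dp[i][j−1]):
dp[1][12] = 5. A witness is JP WU AX WU JP at positions 1,4,8,9,10.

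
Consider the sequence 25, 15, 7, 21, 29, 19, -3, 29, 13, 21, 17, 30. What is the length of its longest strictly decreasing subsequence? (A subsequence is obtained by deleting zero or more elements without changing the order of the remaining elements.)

4

Let dp[i] be the longest decreasing subsequence ending at position i. Then dp = [1, 2, 3, 2, 1, 3, 4, 1, 4, 2, 4, 1].
The maximum is 4; one witness is 25, 15, 7, -3 at positions 1,2,3,7.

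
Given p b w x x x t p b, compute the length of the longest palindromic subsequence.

Using dp[i][j] = 2 + dp[i+1][j−1] if the ends match, else max(dp[i+1][j], dp[i][j−1]):
dp[1][9] = 5. A witness is bxxxb at positions 2,4,5,6,9.

5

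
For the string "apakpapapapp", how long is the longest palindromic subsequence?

One longest palindromic subsequence is ppapapapp (positions 2,5,6,7,8,9,10,11,12); it reads the same forward and backward, and the interval DP gives dp[1][12] = 9.

9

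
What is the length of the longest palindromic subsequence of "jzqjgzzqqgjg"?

One longest palindromic subsequence is jgqqgj (positions 4,5,8,9,10,11); it reads the same forward and backward, and the interval DP gives dp[1][12] = 6.

6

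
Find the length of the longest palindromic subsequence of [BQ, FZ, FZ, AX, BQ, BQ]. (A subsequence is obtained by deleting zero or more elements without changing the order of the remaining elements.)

One longest palindromic subsequence is BQ FZ FZ BQ (positions 1,2,3,6); it reads the same forward and backward, and the interval DP gives dp[1][6] = 4.

4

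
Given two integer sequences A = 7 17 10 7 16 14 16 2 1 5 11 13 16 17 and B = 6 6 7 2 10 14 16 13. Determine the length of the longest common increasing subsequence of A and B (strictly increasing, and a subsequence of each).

A longest common strictly increasing subsequence is 7, 10, 14, 16 (length 4); it appears in order in both A and B, and no longer such subsequence exists.

4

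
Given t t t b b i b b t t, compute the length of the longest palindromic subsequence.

9

Using dp[i][j] = 2 + dp[i+1][j−1] if the ends match, else max(dp[i+1][j], dp[i][j−1]):
dp[1][10] = 9. A witness is ttbbibbtt at positions 1,2,4,5,6,7,8,9,10.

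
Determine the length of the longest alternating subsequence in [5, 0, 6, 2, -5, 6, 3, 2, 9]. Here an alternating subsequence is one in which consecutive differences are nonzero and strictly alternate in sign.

A longest alternating subsequence is 5, 0, 6, 2, 6, 3, 9 (positions 1,2,3,4,6,7,9); its 6 consecutive differences strictly alternate in sign, and length 7 is optimal.

7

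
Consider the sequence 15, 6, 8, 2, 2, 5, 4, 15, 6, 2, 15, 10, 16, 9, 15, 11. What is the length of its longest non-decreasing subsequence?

Scanning left to right, the best length ending at each element is: 15→1, 6→1, 8→2, 2→1, 2→2, 5→3, 4→3, 15→4, 6→4, 2→3, 15→5, 10→5, 16→6, 9→5, 15→6, 11→6.
So the longest non-decreasing subsequence has length 6, e.g. 2, 2, 5, 15, 15, 16.

6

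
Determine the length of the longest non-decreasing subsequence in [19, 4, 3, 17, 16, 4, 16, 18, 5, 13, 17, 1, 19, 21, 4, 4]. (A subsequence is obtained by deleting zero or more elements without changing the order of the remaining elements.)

7

Let dp[i] be the longest non-decreasing subsequence ending at position i. Then dp = [1, 1, 1, 2, 2, 2, 3, 4, 3, 4, 5, 1, 6, 7, 3, 4].
The maximum is 7; one witness is 4, 4, 5, 13, 17, 19, 21 at positions 2,6,9,10,11,13,14.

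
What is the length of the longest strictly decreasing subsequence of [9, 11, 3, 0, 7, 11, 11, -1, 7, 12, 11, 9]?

4

One longest decreasing subsequence is 9, 3, 0, -1 (positions 1,3,4,8), of length 4; no longer one exists.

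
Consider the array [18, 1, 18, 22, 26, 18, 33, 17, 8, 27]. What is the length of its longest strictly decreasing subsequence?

One longest decreasing subsequence is 22, 18, 17, 8 (positions 4,6,8,9), of length 4; no longer one exists.

4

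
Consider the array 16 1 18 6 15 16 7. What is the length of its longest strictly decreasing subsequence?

One longest decreasing subsequence is 16, 15, 7 (positions 1,5,7), of length 3; no longer one exists.

3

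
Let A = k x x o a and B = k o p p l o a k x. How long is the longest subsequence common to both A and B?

3

A longest common subsequence is koa (length 3); the LCS DP confirms no longer common subsequence exists.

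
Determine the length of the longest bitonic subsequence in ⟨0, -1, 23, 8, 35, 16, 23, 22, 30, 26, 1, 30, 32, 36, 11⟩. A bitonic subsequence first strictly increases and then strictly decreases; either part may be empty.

One longest bitonic subsequence is 0, 8, 16, 23, 26, 30, 32, 36, 11 (positions 1,4,6,7,10,12,13,14,15): it rises to 36 then falls. Length 9 is optimal.

9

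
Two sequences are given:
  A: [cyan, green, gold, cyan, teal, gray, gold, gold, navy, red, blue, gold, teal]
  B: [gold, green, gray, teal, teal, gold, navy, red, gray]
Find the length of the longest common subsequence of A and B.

5

Backtracking the LCS table gives one alignment: green (A2,B2) → teal (A5,B5) → gold (A8,B6) → navy (A9,B7) → red (A10,B8).
So the longest common subsequence has length 5.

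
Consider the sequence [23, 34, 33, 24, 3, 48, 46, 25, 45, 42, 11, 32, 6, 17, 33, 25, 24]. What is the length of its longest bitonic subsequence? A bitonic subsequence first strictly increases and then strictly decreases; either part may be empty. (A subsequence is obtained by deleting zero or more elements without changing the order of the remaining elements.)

Let inc[i] be the LIS ending at i and dec[i] the longest strictly decreasing subsequence starting at i. inc = [1, 2, 2, 2, 1, 3, 3, 3, 4, 4, 2, 4, 2, 3, 5, 4, 4], dec = [3, 5, 4, 3, 1, 7, 6, 3, 5, 4, 2, 3, 1, 1, 3, 2, 1].
max_i inc[i]+dec[i]−1 = 9, with one witness 23, 34, 48, 46, 45, 42, 33, 25, 24.

9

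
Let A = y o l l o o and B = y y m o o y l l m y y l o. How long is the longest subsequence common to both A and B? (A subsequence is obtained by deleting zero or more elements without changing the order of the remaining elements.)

A longest common subsequence is yollo (length 5); the LCS DP confirms no longer common subsequence exists.

5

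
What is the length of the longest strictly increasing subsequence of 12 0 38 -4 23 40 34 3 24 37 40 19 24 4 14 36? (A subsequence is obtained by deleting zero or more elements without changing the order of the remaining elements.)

Let dp[i] be the longest increasing subsequence ending at position i. Then dp = [1, 1, 2, 1, 2, 3, 3, 2, 3, 4, 5, 3, 4, 3, 4, 5].
The maximum is 5; one witness is 12, 23, 34, 37, 40 at positions 1,5,7,10,11.

5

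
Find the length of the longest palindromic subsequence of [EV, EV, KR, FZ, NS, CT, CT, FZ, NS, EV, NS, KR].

Using dp[i][j] = 2 + dp[i+1][j−1] if the ends match, else max(dp[i+1][j], dp[i][j−1]):
dp[1][12] = 6. A witness is KR NS CT CT NS KR at positions 3,5,6,7,11,12.

6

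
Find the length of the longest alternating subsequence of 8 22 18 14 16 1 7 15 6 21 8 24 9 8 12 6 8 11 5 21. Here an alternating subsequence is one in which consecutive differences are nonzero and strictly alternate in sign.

Track the best alternating length ending on an up-step vs a down-step at each position: up/down = 1/1, 2/1, 2/3, 2/3, 4/3, 1/5, 6/5, 6/5, 6/7, 8/3, 8/9, 10/1, 10/11, 8/11, 12/11, 6/13, 14/13, 14/13, 6/15, 16/11.
The maximum over both is 16; one such subsequence is 8, 22, 14, 16, 1, 7, 6, 21, 8, 24, 9, 12, 6, 8, 5, 21.

16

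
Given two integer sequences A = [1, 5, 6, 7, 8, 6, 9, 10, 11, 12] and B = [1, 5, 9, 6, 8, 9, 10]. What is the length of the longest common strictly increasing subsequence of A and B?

6

A longest common strictly increasing subsequence is 1, 5, 6, 8, 9, 10 (length 6); it appears in order in both A and B, and no longer such subsequence exists.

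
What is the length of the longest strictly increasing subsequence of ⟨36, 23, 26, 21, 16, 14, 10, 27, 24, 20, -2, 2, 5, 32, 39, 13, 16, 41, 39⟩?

6

Scanning left to right, the best length ending at each element is: 36→1, 23→1, 26→2, 21→1, 16→1, 14→1, 10→1, 27→3, 24→2, 20→2, -2→1, 2→2, 5→3, 32→4, 39→5, 13→4, 16→5, 41→6, 39→6.
So the longest increasing subsequence has length 6, e.g. 23, 26, 27, 32, 39, 41.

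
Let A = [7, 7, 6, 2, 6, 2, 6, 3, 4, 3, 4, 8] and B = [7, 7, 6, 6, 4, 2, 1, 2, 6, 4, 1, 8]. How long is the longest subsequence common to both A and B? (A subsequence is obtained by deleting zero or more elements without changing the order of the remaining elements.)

8

Backtracking the LCS table gives one alignment: 7 (A1,B1) → 7 (A2,B2) → 6 (A3,B4) → 2 (A4,B6) → 2 (A6,B8) → 6 (A7,B9) → 4 (A9,B10) → 8 (A12,B12).
So the longest common subsequence has length 8.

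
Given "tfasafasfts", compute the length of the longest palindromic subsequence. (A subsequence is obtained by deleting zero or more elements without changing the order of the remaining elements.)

9

One longest palindromic subsequence is tfsafasft (positions 1,2,4,5,6,7,8,9,10); it reads the same forward and backward, and the interval DP gives dp[1][11] = 9.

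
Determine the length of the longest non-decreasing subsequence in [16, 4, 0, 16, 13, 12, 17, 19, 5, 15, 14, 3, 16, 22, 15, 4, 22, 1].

Let dp[i] be the longest non-decreasing subsequence ending at position i. Then dp = [1, 1, 1, 2, 2, 2, 3, 4, 2, 3, 3, 2, 4, 5, 4, 3, 6, 2].
The maximum is 6; one witness is 16, 16, 17, 19, 22, 22 at positions 1,4,7,8,14,17.

6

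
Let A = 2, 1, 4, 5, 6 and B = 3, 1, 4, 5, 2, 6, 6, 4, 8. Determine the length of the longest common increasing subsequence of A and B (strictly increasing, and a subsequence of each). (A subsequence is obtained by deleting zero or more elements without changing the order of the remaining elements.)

4

A longest common strictly increasing subsequence is 1, 4, 5, 6 (length 4); it appears in order in both A and B, and no longer such subsequence exists.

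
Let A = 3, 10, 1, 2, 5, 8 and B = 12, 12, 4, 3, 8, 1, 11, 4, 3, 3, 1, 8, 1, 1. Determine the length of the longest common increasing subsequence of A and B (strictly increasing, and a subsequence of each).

A longest common strictly increasing subsequence is 3, 8 (length 2); it appears in order in both A and B, and no longer such subsequence exists.

2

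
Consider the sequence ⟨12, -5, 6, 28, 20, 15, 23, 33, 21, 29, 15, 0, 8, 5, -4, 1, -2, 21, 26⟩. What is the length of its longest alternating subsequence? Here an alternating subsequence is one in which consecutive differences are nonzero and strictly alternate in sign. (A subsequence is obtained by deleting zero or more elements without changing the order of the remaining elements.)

A longest alternating subsequence is 12, -5, 28, 20, 23, 21, 29, 0, 8, -4, 1, -2, 21 (positions 1,2,4,5,7,9,10,12,13,15,16,17,18); its 12 consecutive differences strictly alternate in sign, and length 13 is optimal.

13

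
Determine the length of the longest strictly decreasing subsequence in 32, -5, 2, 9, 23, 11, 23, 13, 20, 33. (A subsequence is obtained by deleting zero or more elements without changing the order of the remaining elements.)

3

Scanning left to right, the best length ending at each element is: 32→1, -5→2, 2→2, 9→2, 23→2, 11→3, 23→2, 13→3, 20→3, 33→1.
So the longest decreasing subsequence has length 3, e.g. 32, 23, 11.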